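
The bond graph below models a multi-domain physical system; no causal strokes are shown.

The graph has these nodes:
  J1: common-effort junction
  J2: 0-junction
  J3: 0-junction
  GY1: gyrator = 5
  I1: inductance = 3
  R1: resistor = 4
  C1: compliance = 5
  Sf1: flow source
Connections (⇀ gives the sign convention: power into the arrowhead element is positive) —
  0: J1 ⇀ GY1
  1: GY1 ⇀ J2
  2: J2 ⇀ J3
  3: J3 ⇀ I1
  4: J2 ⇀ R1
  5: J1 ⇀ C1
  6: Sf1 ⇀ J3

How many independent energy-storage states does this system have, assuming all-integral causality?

2  (C1, I1 all integral)

β6 →Sf1  (source Sf1 imposes f)
β3 →I1  (prefer integral on I1)
β2 →J3  (closing 0-jn rule on J3)
β5 →J1  (C1 integral (e out))
β0 →GY1  (common-e at J1 fixed by 5)
β1 →GY1  (GY1 both-in/both-out from 0)
β4 →J2  (J2: last free bond brings effort in)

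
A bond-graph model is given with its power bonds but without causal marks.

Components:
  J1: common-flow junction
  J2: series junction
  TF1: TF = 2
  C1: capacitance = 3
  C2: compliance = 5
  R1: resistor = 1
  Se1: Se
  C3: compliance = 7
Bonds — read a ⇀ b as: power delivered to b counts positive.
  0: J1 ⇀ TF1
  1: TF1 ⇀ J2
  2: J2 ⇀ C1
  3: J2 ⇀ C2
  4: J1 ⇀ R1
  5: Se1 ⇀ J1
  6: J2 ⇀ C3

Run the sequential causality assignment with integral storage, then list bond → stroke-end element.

b5 stroke→J1  (Se1 fixes effort; stroke away)
b2 stroke→J2  (C1: C, integral causality)
b3 stroke→J2  (C2 outputs effort q/C2)
b6 stroke→J2  (C3 outputs effort q/C3)
b1 stroke→TF1  (J2: last free bond brings flow in)
b0 stroke→J1  (through TF1, causality passes straight; one stroke at TF1)
b4 stroke→R1  (only one flow-in slot at J1)

b0 →J1
b1 →TF1
b2 →J2
b3 →J2
b4 →R1
b5 →J1
b6 →J2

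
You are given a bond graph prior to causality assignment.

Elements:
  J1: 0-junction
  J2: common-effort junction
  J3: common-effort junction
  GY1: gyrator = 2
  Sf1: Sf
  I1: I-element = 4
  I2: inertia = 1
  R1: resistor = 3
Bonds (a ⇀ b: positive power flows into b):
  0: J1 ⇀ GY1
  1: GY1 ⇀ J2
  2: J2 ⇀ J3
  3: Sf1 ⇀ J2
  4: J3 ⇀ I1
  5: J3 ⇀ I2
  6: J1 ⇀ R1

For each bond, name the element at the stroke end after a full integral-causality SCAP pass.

b0 →J1
b1 →J2
b2 →J3
b3 →Sf1
b4 →I1
b5 →I2
b6 →R1

#3 |Sf1  (Sf1 (Sf) sets flow on bond)
#4 |I1  (I1 outputs flow p/I1)
#5 |I2  (I2: I, integral causality)
#2 |J3  (J3: last free bond brings effort in)
#1 |J2  (only one effort-in slot at J2)
#0 |J1  (GY GY1: same side as bond 1)
#6 |R1  (0-jn J1 has e-setter on 0)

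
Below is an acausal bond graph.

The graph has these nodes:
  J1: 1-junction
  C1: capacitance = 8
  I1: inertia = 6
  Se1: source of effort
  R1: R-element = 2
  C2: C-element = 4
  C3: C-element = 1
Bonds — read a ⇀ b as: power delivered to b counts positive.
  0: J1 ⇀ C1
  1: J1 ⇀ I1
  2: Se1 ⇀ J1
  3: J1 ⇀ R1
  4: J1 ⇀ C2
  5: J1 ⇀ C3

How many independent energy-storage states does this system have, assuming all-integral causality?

b2 stroke at J1  (Se1 fixes effort; stroke away)
b0 stroke at J1  (prefer integral on C1)
b1 stroke at I1  (I1: I, integral causality)
b3 stroke at J1  (1-jn J1 has f-setter on 1)
b4 stroke at J1  (1-jn J1 has f-setter on 1)
b5 stroke at J1  (J1 flow already set via bond 1)

4  (C1, C2, C3, I1 all integral)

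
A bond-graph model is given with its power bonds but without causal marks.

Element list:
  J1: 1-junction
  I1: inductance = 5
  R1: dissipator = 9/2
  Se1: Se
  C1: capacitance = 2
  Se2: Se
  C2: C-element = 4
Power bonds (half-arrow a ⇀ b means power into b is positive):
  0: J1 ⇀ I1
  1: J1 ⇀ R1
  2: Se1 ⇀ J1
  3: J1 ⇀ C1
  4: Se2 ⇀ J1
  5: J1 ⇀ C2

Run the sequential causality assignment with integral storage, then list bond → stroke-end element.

b2 |J1  (Se1 fixes effort; stroke away)
b4 |J1  (Se2 (Se) sets effort on bond)
b0 |I1  (prefer integral on I1)
b1 |J1  (J1: bond 0 brought flow, rest push out)
b3 |J1  (J1: bond 0 brought flow, rest push out)
b5 |J1  (common-f at J1 fixed by 0)

bond 0 stroke at I1
bond 1 stroke at J1
bond 2 stroke at J1
bond 3 stroke at J1
bond 4 stroke at J1
bond 5 stroke at J1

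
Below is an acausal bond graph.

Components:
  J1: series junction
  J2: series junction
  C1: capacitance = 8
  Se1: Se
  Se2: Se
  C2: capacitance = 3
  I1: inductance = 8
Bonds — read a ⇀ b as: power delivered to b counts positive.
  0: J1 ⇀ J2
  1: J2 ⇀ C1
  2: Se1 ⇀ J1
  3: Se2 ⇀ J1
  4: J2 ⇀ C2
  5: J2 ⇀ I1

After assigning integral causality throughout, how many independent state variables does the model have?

3  (C1, C2, I1 all integral)

bond 2 stroke→J1  (Se1 (Se) sets effort on bond)
bond 3 stroke→J1  (Se2: effort source, stroke at far end)
bond 0 stroke→J2  (J1: last free bond brings flow in)
bond 1 stroke→J2  (C1: C, integral causality)
bond 4 stroke→J2  (C2 integral (e out))
bond 5 stroke→I1  (J2 needs exactly one f-in)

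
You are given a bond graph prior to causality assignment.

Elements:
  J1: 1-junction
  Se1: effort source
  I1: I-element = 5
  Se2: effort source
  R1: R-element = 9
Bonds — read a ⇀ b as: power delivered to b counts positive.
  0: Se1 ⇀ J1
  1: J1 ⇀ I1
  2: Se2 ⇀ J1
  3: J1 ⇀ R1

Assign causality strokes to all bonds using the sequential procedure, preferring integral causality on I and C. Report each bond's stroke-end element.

b0 stroke→J1
b1 stroke→I1
b2 stroke→J1
b3 stroke→J1

bond 0 stroke at J1  (Se1: effort source, stroke at far end)
bond 2 stroke at J1  (Se2 fixes effort; stroke away)
bond 1 stroke at I1  (prefer integral on I1)
bond 3 stroke at J1  (J1: bond 1 brought flow, rest push out)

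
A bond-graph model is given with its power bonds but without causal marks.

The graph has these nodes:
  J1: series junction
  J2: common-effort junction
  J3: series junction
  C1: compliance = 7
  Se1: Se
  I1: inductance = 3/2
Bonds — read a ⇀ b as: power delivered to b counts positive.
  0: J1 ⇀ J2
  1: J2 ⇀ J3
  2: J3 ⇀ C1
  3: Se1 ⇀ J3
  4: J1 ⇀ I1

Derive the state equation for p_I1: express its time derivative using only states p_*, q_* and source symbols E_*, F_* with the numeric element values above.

b3 →J3  (Se1 (Se) sets effort on bond)
b2 →J3  (C1: C, integral causality)
b1 →J2  (J3 needs exactly one f-in)
b0 →J1  (0-jn J2 has e-setter on 1)
b4 →I1  (only one flow-in slot at J1)

dp_I1/dt = E_Se1 - q_C1/7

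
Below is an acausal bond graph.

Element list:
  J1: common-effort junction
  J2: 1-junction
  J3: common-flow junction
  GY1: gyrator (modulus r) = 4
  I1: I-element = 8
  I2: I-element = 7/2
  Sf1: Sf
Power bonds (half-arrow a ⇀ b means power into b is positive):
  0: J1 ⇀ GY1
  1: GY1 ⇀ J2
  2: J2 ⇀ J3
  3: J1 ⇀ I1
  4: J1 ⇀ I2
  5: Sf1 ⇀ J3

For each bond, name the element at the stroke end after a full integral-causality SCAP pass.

bond 5 →Sf1  (Sf1 (Sf) sets flow on bond)
bond 2 →J3  (common-f at J3 fixed by 5)
bond 1 →J2  (J2 flow already set via bond 2)
bond 0 →J1  (GY GY1: same side as bond 1)
bond 3 →I1  (0-jn J1 has e-setter on 0)
bond 4 →I2  (J1 effort already set via bond 0)

bond 0 stroke→J1
bond 1 stroke→J2
bond 2 stroke→J3
bond 3 stroke→I1
bond 4 stroke→I2
bond 5 stroke→Sf1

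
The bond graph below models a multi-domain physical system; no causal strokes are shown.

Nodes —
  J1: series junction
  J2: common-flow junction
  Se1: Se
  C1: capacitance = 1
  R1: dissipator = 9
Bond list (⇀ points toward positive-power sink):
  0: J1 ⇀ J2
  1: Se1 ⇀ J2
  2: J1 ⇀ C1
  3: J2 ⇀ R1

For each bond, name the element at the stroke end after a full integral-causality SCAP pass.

bond 0 stroke at J2
bond 1 stroke at J2
bond 2 stroke at J1
bond 3 stroke at R1

β1 |J2  (Se1: effort source, stroke at far end)
β2 |J1  (C1: C, integral causality)
β0 |J2  (J1 needs exactly one f-in)
β3 |R1  (closing 1-jn rule on J2)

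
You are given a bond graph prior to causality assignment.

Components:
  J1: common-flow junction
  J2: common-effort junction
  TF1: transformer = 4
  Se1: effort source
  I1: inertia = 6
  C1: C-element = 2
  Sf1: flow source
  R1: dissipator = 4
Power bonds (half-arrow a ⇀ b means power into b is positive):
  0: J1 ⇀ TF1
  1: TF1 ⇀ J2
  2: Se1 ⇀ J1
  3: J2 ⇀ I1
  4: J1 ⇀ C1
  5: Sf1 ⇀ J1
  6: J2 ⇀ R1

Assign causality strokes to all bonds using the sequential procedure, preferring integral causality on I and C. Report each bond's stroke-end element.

#0 stroke at J1
#1 stroke at TF1
#2 stroke at J1
#3 stroke at I1
#4 stroke at J1
#5 stroke at Sf1
#6 stroke at J2

β2 |J1  (source Se1 imposes e)
β5 |Sf1  (Sf1 fixes flow; stroke at Sf1)
β0 |J1  (1-jn J1 has f-setter on 5)
β4 |J1  (common-f at J1 fixed by 5)
β1 |TF1  (through TF1, causality passes straight; one stroke at TF1)
β3 |I1  (I1 integral (f out))
β6 |J2  (only one effort-in slot at J2)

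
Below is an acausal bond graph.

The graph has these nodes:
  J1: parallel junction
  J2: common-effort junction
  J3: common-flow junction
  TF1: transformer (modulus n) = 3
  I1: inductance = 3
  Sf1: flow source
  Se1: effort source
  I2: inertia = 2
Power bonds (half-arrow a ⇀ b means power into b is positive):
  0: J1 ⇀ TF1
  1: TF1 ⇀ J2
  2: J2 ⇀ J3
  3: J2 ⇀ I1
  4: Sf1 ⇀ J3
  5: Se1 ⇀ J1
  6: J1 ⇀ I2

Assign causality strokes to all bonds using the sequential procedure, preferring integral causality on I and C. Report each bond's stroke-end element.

β4 stroke→Sf1  (Sf1 (Sf) sets flow on bond)
β5 stroke→J1  (Se1 fixes effort; stroke away)
β0 stroke→TF1  (0-jn J1 has e-setter on 5)
β6 stroke→I2  (0-jn J1 has e-setter on 5)
β2 stroke→J3  (J3: bond 4 brought flow, rest push out)
β1 stroke→J2  (TF1: transformer flips bond 0)
β3 stroke→I1  (common-e at J2 fixed by 1)

bond 0 →TF1
bond 1 →J2
bond 2 →J3
bond 3 →I1
bond 4 →Sf1
bond 5 →J1
bond 6 →I2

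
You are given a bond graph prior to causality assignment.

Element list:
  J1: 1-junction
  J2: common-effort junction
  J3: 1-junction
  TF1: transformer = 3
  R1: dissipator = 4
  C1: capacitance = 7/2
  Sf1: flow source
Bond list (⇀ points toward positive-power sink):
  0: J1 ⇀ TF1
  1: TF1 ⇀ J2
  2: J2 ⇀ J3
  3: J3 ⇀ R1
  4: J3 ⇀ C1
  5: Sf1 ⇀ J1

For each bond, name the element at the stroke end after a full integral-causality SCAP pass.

#5 stroke→Sf1  (Sf1 fixes flow; stroke at Sf1)
#0 stroke→J1  (J1: bond 5 brought flow, rest push out)
#1 stroke→TF1  (TF1 one-in-one-out from 0)
#2 stroke→J2  (closing 0-jn rule on J2)
#3 stroke→J3  (J3: bond 2 brought flow, rest push out)
#4 stroke→J3  (J3: bond 2 brought flow, rest push out)

b0 stroke at J1
b1 stroke at TF1
b2 stroke at J2
b3 stroke at J3
b4 stroke at J3
b5 stroke at Sf1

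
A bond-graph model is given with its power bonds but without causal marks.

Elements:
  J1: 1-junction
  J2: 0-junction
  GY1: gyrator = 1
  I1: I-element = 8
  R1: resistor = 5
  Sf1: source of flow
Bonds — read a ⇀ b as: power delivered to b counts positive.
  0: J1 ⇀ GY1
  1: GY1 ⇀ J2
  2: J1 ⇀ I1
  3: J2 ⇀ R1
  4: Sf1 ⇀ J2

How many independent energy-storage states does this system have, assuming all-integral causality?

1  (I1 all integral)

b4 →Sf1  (Sf1 (Sf) sets flow on bond)
b2 →I1  (I1: I, integral causality)
b0 →J1  (1-jn J1 has f-setter on 2)
b1 →J2  (GY1: gyrator matches bond 0)
b3 →R1  (common-e at J2 fixed by 1)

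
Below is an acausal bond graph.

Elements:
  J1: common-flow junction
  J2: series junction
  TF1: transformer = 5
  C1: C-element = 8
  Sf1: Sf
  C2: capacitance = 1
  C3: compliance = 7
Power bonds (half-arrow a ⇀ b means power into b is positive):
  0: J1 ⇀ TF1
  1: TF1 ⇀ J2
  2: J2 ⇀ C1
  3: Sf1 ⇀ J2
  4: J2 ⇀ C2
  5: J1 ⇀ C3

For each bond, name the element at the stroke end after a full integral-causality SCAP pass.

β3 stroke at Sf1  (Sf1 (Sf) sets flow on bond)
β1 stroke at J2  (J2 flow already set via bond 3)
β2 stroke at J2  (J2 flow already set via bond 3)
β4 stroke at J2  (1-jn J2 has f-setter on 3)
β0 stroke at TF1  (TF TF1: opposite of bond 1)
β5 stroke at J1  (common-f at J1 fixed by 0)

b0 stroke→TF1
b1 stroke→J2
b2 stroke→J2
b3 stroke→Sf1
b4 stroke→J2
b5 stroke→J1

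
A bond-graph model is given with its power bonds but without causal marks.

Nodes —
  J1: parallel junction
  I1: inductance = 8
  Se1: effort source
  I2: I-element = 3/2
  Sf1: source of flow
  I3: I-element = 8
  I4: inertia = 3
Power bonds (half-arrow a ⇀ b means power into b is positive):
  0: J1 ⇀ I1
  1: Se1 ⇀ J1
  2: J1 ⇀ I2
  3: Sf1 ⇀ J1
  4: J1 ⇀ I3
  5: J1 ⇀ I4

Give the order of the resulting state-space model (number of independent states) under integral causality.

b1 →J1  (source Se1 imposes e)
b3 →Sf1  (Sf1 (Sf) sets flow on bond)
b0 →I1  (J1: bond 1 brought effort, rest push out)
b2 →I2  (0-jn J1 has e-setter on 1)
b4 →I3  (0-jn J1 has e-setter on 1)
b5 →I4  (J1: bond 1 brought effort, rest push out)

4  (I1, I2, I3, I4 all integral)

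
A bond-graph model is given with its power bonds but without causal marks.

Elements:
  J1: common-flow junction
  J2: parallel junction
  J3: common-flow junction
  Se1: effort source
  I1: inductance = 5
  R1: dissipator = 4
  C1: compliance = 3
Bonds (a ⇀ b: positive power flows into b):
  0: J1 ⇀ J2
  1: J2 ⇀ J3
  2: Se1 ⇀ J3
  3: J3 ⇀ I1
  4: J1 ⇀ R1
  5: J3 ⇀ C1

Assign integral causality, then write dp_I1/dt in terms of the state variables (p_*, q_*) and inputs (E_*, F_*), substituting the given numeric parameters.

dp_I1/dt = E_Se1 - 4*p_I1/5 - q_C1/3

#2 |J3  (source Se1 imposes e)
#3 |I1  (I1 integral (f out))
#1 |J3  (J3: bond 3 brought flow, rest push out)
#5 |J3  (J3 flow already set via bond 3)
#0 |J2  (J2 needs exactly one e-in)
#4 |J1  (J1 flow already set via bond 0)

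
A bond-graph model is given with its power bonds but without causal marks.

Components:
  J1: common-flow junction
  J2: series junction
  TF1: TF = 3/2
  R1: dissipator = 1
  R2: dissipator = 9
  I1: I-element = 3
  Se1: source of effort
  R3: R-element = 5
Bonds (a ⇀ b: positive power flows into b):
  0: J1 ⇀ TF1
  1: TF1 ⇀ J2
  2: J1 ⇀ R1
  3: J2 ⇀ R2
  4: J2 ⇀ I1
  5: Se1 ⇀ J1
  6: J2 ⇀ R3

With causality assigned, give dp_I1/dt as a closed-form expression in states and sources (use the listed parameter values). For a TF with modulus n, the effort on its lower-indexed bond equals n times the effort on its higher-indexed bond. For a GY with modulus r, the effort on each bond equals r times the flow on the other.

dp_I1/dt = 2*E_Se1/3 - 130*p_I1/27

b5 stroke→J1  (Se1 fixes effort; stroke away)
b4 stroke→I1  (prefer integral on I1)
b1 stroke→J2  (common-f at J2 fixed by 4)
b3 stroke→J2  (J2: bond 4 brought flow, rest push out)
b6 stroke→J2  (1-jn J2 has f-setter on 4)
b0 stroke→TF1  (TF1: transformer flips bond 1)
b2 stroke→J1  (1-jn J1 has f-setter on 0)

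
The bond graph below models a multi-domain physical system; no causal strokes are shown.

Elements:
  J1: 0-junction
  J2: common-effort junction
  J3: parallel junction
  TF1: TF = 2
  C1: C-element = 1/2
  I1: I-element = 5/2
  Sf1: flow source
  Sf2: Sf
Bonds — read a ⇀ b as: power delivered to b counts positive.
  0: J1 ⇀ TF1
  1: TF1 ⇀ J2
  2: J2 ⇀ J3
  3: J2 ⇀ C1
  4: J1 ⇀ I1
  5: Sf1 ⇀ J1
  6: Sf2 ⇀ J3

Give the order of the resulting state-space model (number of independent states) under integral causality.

bond 5 stroke at Sf1  (Sf1: flow source, stroke at near end)
bond 6 stroke at Sf2  (source Sf2 imposes f)
bond 2 stroke at J3  (only one effort-in slot at J3)
bond 3 stroke at J2  (C1 outputs effort q/C1)
bond 1 stroke at TF1  (0-jn J2 has e-setter on 3)
bond 0 stroke at J1  (TF1: transformer flips bond 1)
bond 4 stroke at I1  (0-jn J1 has e-setter on 0)

2  (C1, I1 all integral)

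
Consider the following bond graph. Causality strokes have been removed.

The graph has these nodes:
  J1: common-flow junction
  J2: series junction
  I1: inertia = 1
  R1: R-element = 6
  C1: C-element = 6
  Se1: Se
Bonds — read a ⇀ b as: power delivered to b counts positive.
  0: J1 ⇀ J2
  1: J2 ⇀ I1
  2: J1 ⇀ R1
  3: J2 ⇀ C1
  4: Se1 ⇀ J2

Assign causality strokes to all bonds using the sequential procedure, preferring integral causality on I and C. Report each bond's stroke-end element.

bond 0 |J2
bond 1 |I1
bond 2 |J1
bond 3 |J2
bond 4 |J2

b4 stroke→J2  (Se1 (Se) sets effort on bond)
b1 stroke→I1  (I1 outputs flow p/I1)
b0 stroke→J2  (common-f at J2 fixed by 1)
b3 stroke→J2  (J2: bond 1 brought flow, rest push out)
b2 stroke→J1  (J1 flow already set via bond 0)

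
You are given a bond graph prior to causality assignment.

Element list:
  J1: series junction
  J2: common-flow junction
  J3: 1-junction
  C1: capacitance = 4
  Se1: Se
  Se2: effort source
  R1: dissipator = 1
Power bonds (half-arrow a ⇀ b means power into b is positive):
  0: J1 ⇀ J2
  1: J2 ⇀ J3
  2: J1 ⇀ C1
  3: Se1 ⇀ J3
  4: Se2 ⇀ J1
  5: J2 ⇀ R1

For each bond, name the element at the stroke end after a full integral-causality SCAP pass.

b3 →J3  (Se1: effort source, stroke at far end)
b4 →J1  (source Se2 imposes e)
b1 →J2  (J3: last free bond brings flow in)
b2 →J1  (prefer integral on C1)
b0 →J2  (closing 1-jn rule on J1)
b5 →R1  (J2: last free bond brings flow in)

bond 0 stroke→J2
bond 1 stroke→J2
bond 2 stroke→J1
bond 3 stroke→J3
bond 4 stroke→J1
bond 5 stroke→R1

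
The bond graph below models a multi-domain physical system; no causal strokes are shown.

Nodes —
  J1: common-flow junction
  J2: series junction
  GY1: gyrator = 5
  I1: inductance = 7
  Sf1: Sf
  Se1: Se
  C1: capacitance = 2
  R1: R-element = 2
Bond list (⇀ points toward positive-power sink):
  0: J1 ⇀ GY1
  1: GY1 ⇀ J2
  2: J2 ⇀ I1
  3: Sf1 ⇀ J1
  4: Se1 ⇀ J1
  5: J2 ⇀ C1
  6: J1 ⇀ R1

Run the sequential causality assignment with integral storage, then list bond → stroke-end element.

bond 0 →J1
bond 1 →J2
bond 2 →I1
bond 3 →Sf1
bond 4 →J1
bond 5 →J2
bond 6 →J1

#3 →Sf1  (Sf1 fixes flow; stroke at Sf1)
#4 →J1  (Se1: effort source, stroke at far end)
#0 →J1  (1-jn J1 has f-setter on 3)
#6 →J1  (common-f at J1 fixed by 3)
#1 →J2  (through GY1, causality inverts; strokes same side of GY1)
#2 →I1  (I1 integral (f out))
#5 →J2  (J2 flow already set via bond 2)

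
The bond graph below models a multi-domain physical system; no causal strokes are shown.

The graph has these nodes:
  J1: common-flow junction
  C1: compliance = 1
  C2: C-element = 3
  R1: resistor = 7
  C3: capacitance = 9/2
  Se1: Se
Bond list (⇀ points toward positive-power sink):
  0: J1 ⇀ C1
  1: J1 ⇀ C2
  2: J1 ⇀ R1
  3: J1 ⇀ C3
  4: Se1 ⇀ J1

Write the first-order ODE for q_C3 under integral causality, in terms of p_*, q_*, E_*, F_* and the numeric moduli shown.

dq_C3/dt = E_Se1/7 - q_C1/7 - q_C2/21 - 2*q_C3/63

bond 4 stroke at J1  (Se1 fixes effort; stroke away)
bond 0 stroke at J1  (prefer integral on C1)
bond 1 stroke at J1  (prefer integral on C2)
bond 3 stroke at J1  (C3: C, integral causality)
bond 2 stroke at R1  (closing 1-jn rule on J1)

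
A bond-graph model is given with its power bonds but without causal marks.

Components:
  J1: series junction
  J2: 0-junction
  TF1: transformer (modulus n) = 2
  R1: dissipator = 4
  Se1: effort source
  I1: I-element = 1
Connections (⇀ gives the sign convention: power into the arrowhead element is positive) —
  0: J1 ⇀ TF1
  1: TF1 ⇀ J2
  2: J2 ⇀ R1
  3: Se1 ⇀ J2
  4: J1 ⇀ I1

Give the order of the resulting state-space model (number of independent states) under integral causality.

b3 stroke at J2  (Se1 fixes effort; stroke away)
b1 stroke at TF1  (common-e at J2 fixed by 3)
b2 stroke at R1  (J2 effort already set via bond 3)
b0 stroke at J1  (TF1 one-in-one-out from 1)
b4 stroke at I1  (closing 1-jn rule on J1)

1  (I1 all integral)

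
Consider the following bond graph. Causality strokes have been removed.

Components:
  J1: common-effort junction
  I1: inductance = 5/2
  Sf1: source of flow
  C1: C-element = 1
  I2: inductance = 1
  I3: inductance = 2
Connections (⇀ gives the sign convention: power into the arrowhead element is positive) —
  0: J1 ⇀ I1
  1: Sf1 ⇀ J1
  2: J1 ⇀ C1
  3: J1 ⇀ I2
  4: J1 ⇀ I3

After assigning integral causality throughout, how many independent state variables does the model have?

b1 stroke→Sf1  (source Sf1 imposes f)
b0 stroke→I1  (I1: I, integral causality)
b2 stroke→J1  (C1 integral (e out))
b3 stroke→I2  (0-jn J1 has e-setter on 2)
b4 stroke→I3  (J1 effort already set via bond 2)

4  (C1, I1, I2, I3 all integral)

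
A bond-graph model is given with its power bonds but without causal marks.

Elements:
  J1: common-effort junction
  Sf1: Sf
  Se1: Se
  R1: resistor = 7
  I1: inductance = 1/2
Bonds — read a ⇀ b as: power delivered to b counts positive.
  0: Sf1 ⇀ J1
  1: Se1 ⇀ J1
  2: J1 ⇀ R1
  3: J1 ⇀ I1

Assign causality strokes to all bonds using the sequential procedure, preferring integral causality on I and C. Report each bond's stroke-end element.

b0 stroke at Sf1
b1 stroke at J1
b2 stroke at R1
b3 stroke at I1

b0 stroke→Sf1  (Sf1: flow source, stroke at near end)
b1 stroke→J1  (Se1 (Se) sets effort on bond)
b2 stroke→R1  (J1 effort already set via bond 1)
b3 stroke→I1  (J1 effort already set via bond 1)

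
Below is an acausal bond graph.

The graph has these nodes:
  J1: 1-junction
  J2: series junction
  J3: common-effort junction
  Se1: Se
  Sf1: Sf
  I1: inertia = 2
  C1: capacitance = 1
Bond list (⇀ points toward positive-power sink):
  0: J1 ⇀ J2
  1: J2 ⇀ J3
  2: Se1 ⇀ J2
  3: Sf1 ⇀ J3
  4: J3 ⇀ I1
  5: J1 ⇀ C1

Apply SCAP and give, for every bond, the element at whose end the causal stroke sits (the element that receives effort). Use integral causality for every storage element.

β2 stroke at J2  (Se1 (Se) sets effort on bond)
β3 stroke at Sf1  (Sf1: flow source, stroke at near end)
β4 stroke at I1  (prefer integral on I1)
β1 stroke at J3  (J3: last free bond brings effort in)
β0 stroke at J2  (J2 flow already set via bond 1)
β5 stroke at J1  (1-jn J1 has f-setter on 0)

bond 0 stroke at J2
bond 1 stroke at J3
bond 2 stroke at J2
bond 3 stroke at Sf1
bond 4 stroke at I1
bond 5 stroke at J1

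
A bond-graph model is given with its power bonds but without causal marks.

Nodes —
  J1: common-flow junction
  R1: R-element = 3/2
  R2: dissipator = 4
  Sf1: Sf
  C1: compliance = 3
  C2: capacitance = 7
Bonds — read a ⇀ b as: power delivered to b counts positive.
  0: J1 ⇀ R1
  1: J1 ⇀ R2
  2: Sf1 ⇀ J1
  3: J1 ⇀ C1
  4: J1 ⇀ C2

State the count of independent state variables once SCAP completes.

#2 |Sf1  (source Sf1 imposes f)
#0 |J1  (J1 flow already set via bond 2)
#1 |J1  (J1 flow already set via bond 2)
#3 |J1  (J1: bond 2 brought flow, rest push out)
#4 |J1  (common-f at J1 fixed by 2)

2  (C1, C2 all integral)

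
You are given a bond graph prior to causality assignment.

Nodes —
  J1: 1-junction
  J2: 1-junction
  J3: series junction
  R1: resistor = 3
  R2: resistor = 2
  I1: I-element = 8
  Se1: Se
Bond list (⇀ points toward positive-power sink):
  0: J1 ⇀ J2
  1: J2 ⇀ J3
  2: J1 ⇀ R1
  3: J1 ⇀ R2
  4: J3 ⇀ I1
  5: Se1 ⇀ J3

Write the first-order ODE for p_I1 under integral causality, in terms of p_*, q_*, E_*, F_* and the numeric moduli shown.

bond 5 stroke→J3  (source Se1 imposes e)
bond 4 stroke→I1  (I1 outputs flow p/I1)
bond 1 stroke→J3  (common-f at J3 fixed by 4)
bond 0 stroke→J2  (common-f at J2 fixed by 1)
bond 2 stroke→J1  (J1 flow already set via bond 0)
bond 3 stroke→J1  (J1 flow already set via bond 0)

dp_I1/dt = E_Se1 - 5*p_I1/8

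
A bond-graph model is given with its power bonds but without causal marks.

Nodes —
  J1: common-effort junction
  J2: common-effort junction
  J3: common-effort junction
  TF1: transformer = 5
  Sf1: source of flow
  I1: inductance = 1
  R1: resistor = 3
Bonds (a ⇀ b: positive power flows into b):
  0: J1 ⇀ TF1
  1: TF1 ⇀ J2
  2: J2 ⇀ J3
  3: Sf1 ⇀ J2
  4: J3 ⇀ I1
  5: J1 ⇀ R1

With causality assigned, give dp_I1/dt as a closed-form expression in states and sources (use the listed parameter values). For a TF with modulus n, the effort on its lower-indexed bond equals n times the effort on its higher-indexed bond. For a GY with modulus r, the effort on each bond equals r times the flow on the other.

bond 3 stroke at Sf1  (source Sf1 imposes f)
bond 4 stroke at I1  (I1: I, integral causality)
bond 2 stroke at J3  (only one effort-in slot at J3)
bond 1 stroke at J2  (J2: last free bond brings effort in)
bond 0 stroke at TF1  (TF1 one-in-one-out from 1)
bond 5 stroke at J1  (J1 needs exactly one e-in)

dp_I1/dt = 3*F_Sf1/25 - 3*p_I1/25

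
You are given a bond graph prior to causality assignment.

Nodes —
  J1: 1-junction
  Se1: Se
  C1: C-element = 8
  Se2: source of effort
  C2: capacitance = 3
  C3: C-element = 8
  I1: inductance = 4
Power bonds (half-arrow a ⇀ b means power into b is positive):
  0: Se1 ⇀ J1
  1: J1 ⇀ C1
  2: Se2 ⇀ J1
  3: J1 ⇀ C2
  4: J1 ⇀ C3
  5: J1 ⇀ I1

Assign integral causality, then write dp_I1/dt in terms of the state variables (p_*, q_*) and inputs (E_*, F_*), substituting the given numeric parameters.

bond 0 stroke→J1  (Se1 fixes effort; stroke away)
bond 2 stroke→J1  (Se2: effort source, stroke at far end)
bond 1 stroke→J1  (prefer integral on C1)
bond 3 stroke→J1  (C2 outputs effort q/C2)
bond 4 stroke→J1  (C3 outputs effort q/C3)
bond 5 stroke→I1  (closing 1-jn rule on J1)

dp_I1/dt = E_Se1 + E_Se2 - q_C1/8 - q_C2/3 - q_C3/8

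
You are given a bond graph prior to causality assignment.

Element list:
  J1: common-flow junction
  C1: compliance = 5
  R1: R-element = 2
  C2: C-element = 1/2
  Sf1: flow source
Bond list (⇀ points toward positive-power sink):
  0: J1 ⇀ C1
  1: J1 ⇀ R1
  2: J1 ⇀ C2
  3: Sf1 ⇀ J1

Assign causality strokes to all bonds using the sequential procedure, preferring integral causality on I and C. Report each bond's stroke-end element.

β0 stroke→J1
β1 stroke→J1
β2 stroke→J1
β3 stroke→Sf1

bond 3 |Sf1  (source Sf1 imposes f)
bond 0 |J1  (J1: bond 3 brought flow, rest push out)
bond 1 |J1  (common-f at J1 fixed by 3)
bond 2 |J1  (common-f at J1 fixed by 3)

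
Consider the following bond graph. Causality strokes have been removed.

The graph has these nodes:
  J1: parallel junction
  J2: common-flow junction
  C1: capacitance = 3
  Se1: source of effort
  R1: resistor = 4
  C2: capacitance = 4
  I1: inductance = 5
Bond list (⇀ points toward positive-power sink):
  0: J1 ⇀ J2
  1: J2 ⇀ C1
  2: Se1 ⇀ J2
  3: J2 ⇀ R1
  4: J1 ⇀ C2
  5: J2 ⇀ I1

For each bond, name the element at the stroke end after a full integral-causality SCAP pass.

b2 stroke at J2  (source Se1 imposes e)
b1 stroke at J2  (prefer integral on C1)
b4 stroke at J1  (C2: C, integral causality)
b0 stroke at J2  (J1: bond 4 brought effort, rest push out)
b5 stroke at I1  (prefer integral on I1)
b3 stroke at J2  (common-f at J2 fixed by 5)

bond 0 stroke→J2
bond 1 stroke→J2
bond 2 stroke→J2
bond 3 stroke→J2
bond 4 stroke→J1
bond 5 stroke→I1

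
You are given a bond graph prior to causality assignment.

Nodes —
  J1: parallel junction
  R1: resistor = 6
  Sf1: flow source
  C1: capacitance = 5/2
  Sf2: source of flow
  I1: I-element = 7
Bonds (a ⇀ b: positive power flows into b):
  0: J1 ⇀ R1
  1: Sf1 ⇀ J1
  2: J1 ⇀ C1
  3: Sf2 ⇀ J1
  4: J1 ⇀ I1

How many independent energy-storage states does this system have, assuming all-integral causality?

#1 →Sf1  (Sf1 (Sf) sets flow on bond)
#3 →Sf2  (Sf2 (Sf) sets flow on bond)
#2 →J1  (C1 outputs effort q/C1)
#0 →R1  (0-jn J1 has e-setter on 2)
#4 →I1  (J1: bond 2 brought effort, rest push out)

2  (C1, I1 all integral)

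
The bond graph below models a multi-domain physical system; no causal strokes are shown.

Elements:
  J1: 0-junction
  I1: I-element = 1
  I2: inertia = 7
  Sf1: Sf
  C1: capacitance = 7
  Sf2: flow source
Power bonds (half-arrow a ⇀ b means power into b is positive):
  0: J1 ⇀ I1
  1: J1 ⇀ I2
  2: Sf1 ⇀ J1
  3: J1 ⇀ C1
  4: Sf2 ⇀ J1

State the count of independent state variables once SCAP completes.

3  (C1, I1, I2 all integral)

b2 |Sf1  (source Sf1 imposes f)
b4 |Sf2  (source Sf2 imposes f)
b0 |I1  (I1: I, integral causality)
b1 |I2  (I2: I, integral causality)
b3 |J1  (J1: last free bond brings effort in)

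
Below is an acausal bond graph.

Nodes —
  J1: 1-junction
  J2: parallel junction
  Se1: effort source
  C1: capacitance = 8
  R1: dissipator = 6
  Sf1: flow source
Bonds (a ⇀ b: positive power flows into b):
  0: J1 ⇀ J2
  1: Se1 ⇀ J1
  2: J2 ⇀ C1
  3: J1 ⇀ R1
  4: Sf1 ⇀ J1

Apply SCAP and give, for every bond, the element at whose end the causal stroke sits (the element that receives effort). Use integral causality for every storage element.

b0 |J1
b1 |J1
b2 |J2
b3 |J1
b4 |Sf1

b1 →J1  (Se1: effort source, stroke at far end)
b4 →Sf1  (source Sf1 imposes f)
b0 →J1  (1-jn J1 has f-setter on 4)
b3 →J1  (common-f at J1 fixed by 4)
b2 →J2  (J2 needs exactly one e-in)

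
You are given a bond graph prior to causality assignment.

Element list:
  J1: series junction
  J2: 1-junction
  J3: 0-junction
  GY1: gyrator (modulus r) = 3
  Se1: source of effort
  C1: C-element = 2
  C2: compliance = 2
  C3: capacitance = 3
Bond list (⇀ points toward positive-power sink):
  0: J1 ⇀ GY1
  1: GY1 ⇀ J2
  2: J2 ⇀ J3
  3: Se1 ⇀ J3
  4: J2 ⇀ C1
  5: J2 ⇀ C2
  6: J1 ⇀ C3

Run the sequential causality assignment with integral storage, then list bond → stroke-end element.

b3 →J3  (source Se1 imposes e)
b2 →J2  (J3: bond 3 brought effort, rest push out)
b4 →J2  (C1 outputs effort q/C1)
b5 →J2  (C2 integral (e out))
b1 →GY1  (closing 1-jn rule on J2)
b0 →GY1  (GY1 both-in/both-out from 1)
b6 →J1  (1-jn J1 has f-setter on 0)

#0 stroke at GY1
#1 stroke at GY1
#2 stroke at J2
#3 stroke at J3
#4 stroke at J2
#5 stroke at J2
#6 stroke at J1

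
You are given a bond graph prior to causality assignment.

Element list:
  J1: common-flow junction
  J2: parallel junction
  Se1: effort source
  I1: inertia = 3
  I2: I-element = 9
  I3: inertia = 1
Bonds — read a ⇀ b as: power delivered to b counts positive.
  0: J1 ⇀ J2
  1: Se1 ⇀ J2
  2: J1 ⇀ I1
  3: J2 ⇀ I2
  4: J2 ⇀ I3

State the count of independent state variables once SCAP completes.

3  (I1, I2, I3 all integral)

#1 stroke at J2  (Se1 fixes effort; stroke away)
#0 stroke at J1  (common-e at J2 fixed by 1)
#3 stroke at I2  (common-e at J2 fixed by 1)
#4 stroke at I3  (J2: bond 1 brought effort, rest push out)
#2 stroke at I1  (only one flow-in slot at J1)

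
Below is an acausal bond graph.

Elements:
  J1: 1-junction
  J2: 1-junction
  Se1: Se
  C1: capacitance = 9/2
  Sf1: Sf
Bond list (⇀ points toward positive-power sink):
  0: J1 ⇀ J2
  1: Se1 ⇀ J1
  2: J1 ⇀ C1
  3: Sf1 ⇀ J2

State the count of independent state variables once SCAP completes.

1  (C1 all integral)

β1 |J1  (source Se1 imposes e)
β3 |Sf1  (Sf1 (Sf) sets flow on bond)
β0 |J2  (J2 flow already set via bond 3)
β2 |J1  (J1 flow already set via bond 0)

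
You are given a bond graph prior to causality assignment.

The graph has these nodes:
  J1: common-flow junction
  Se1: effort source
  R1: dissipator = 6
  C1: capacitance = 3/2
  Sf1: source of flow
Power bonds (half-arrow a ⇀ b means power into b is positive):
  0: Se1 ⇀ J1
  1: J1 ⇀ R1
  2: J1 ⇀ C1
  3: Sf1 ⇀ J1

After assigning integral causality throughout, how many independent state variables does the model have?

1  (C1 all integral)

b0 stroke→J1  (source Se1 imposes e)
b3 stroke→Sf1  (Sf1 fixes flow; stroke at Sf1)
b1 stroke→J1  (1-jn J1 has f-setter on 3)
b2 stroke→J1  (J1: bond 3 brought flow, rest push out)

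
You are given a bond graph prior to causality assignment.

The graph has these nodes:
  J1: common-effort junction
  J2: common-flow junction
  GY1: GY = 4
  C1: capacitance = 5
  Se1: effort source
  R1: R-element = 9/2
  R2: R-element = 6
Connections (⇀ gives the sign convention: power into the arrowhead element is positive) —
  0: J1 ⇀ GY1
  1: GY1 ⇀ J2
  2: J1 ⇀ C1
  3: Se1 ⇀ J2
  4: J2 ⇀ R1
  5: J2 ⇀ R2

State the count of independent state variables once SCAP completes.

1  (C1 all integral)

bond 3 →J2  (Se1 (Se) sets effort on bond)
bond 2 →J1  (C1 integral (e out))
bond 0 →GY1  (J1: bond 2 brought effort, rest push out)
bond 1 →GY1  (GY GY1: same side as bond 0)
bond 4 →J2  (1-jn J2 has f-setter on 1)
bond 5 →J2  (J2: bond 1 brought flow, rest push out)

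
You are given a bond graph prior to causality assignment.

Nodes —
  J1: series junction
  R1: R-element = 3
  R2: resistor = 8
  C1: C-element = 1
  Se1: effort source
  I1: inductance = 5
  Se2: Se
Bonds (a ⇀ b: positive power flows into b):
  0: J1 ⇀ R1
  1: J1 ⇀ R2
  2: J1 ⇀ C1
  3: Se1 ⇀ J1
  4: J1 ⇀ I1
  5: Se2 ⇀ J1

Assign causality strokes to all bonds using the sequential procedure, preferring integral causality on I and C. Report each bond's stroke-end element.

b3 stroke→J1  (Se1 fixes effort; stroke away)
b5 stroke→J1  (source Se2 imposes e)
b2 stroke→J1  (C1 outputs effort q/C1)
b4 stroke→I1  (I1: I, integral causality)
b0 stroke→J1  (J1 flow already set via bond 4)
b1 stroke→J1  (common-f at J1 fixed by 4)

bond 0 stroke at J1
bond 1 stroke at J1
bond 2 stroke at J1
bond 3 stroke at J1
bond 4 stroke at I1
bond 5 stroke at J1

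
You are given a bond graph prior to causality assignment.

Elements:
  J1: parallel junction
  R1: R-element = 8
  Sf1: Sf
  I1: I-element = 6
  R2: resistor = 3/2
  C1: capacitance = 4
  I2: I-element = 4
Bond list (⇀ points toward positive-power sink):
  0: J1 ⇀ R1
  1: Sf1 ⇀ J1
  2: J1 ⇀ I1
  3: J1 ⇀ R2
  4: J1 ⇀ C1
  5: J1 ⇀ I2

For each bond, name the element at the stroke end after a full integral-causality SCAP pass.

#1 |Sf1  (Sf1 (Sf) sets flow on bond)
#2 |I1  (I1: I, integral causality)
#4 |J1  (C1: C, integral causality)
#0 |R1  (J1: bond 4 brought effort, rest push out)
#3 |R2  (J1: bond 4 brought effort, rest push out)
#5 |I2  (J1 effort already set via bond 4)

bond 0 |R1
bond 1 |Sf1
bond 2 |I1
bond 3 |R2
bond 4 |J1
bond 5 |I2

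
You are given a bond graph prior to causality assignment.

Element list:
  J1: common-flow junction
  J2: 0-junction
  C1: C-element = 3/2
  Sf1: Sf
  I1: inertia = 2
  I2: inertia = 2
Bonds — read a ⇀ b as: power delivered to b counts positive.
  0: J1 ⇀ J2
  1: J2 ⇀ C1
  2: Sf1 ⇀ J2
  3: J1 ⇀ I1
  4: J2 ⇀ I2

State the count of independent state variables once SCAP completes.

#2 stroke→Sf1  (Sf1: flow source, stroke at near end)
#1 stroke→J2  (C1 integral (e out))
#0 stroke→J1  (J2 effort already set via bond 1)
#4 stroke→I2  (J2: bond 1 brought effort, rest push out)
#3 stroke→I1  (J1 needs exactly one f-in)

3  (C1, I1, I2 all integral)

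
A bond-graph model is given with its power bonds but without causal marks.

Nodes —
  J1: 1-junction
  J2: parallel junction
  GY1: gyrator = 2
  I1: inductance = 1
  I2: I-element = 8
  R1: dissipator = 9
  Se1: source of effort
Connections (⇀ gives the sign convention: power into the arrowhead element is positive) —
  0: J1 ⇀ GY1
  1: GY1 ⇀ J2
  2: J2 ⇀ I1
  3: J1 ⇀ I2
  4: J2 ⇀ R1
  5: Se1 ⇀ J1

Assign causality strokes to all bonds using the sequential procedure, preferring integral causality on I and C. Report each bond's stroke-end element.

bond 5 stroke at J1  (Se1 fixes effort; stroke away)
bond 2 stroke at I1  (prefer integral on I1)
bond 3 stroke at I2  (I2: I, integral causality)
bond 0 stroke at J1  (J1 flow already set via bond 3)
bond 1 stroke at J2  (through GY1, causality inverts; strokes same side of GY1)
bond 4 stroke at R1  (0-jn J2 has e-setter on 1)

b0 |J1
b1 |J2
b2 |I1
b3 |I2
b4 |R1
b5 |J1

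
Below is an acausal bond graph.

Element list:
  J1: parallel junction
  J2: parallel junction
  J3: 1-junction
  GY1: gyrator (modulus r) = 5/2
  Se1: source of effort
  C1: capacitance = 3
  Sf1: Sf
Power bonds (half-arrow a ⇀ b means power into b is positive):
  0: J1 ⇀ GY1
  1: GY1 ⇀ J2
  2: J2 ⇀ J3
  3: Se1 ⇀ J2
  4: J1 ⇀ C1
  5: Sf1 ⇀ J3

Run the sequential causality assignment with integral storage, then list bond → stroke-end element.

b3 |J2  (Se1 fixes effort; stroke away)
b5 |Sf1  (Sf1 fixes flow; stroke at Sf1)
b1 |GY1  (J2: bond 3 brought effort, rest push out)
b2 |J3  (J2 effort already set via bond 3)
b0 |GY1  (GY1 both-in/both-out from 1)
b4 |J1  (only one effort-in slot at J1)

β0 →GY1
β1 →GY1
β2 →J3
β3 →J2
β4 →J1
β5 →Sf1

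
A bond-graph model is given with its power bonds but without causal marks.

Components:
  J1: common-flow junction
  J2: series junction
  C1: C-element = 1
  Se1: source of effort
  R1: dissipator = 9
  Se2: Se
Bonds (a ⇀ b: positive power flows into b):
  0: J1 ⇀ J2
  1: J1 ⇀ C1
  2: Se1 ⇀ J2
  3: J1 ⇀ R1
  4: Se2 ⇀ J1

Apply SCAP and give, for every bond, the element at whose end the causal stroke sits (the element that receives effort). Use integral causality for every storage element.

bond 2 stroke→J2  (Se1 fixes effort; stroke away)
bond 4 stroke→J1  (Se2 fixes effort; stroke away)
bond 0 stroke→J1  (only one flow-in slot at J2)
bond 1 stroke→J1  (C1 integral (e out))
bond 3 stroke→R1  (J1 needs exactly one f-in)

b0 →J1
b1 →J1
b2 →J2
b3 →R1
b4 →J1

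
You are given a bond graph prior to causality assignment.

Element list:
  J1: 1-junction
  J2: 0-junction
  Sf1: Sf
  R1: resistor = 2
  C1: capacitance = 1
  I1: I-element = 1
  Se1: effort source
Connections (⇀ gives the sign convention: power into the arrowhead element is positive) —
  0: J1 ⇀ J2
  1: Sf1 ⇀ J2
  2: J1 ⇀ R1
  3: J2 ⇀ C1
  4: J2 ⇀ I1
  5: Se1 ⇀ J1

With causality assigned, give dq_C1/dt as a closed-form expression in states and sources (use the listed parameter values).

dq_C1/dt = E_Se1/2 + F_Sf1 - p_I1 - q_C1/2

β1 →Sf1  (Sf1: flow source, stroke at near end)
β5 →J1  (Se1 fixes effort; stroke away)
β3 →J2  (C1: C, integral causality)
β0 →J1  (0-jn J2 has e-setter on 3)
β4 →I1  (common-e at J2 fixed by 3)
β2 →R1  (only one flow-in slot at J1)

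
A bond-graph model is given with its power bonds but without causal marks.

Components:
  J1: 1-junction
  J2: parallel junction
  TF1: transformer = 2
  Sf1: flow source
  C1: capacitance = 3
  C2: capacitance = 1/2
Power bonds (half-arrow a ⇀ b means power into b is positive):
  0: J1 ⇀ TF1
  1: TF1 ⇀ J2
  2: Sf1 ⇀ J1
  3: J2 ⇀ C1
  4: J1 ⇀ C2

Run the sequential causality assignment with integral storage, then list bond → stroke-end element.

bond 2 stroke→Sf1  (Sf1 (Sf) sets flow on bond)
bond 0 stroke→J1  (common-f at J1 fixed by 2)
bond 4 stroke→J1  (common-f at J1 fixed by 2)
bond 1 stroke→TF1  (TF TF1: opposite of bond 0)
bond 3 stroke→J2  (J2 needs exactly one e-in)

b0 |J1
b1 |TF1
b2 |Sf1
b3 |J2
b4 |J1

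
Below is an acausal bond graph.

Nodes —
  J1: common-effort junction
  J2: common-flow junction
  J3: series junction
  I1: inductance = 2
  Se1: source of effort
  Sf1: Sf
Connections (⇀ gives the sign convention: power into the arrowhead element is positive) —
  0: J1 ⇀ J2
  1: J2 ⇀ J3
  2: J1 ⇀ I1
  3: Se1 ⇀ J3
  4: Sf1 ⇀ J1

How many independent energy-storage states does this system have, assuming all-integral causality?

b3 stroke→J3  (Se1: effort source, stroke at far end)
b4 stroke→Sf1  (Sf1 fixes flow; stroke at Sf1)
b1 stroke→J2  (only one flow-in slot at J3)
b0 stroke→J1  (J2 needs exactly one f-in)
b2 stroke→I1  (J1 effort already set via bond 0)

1  (I1 all integral)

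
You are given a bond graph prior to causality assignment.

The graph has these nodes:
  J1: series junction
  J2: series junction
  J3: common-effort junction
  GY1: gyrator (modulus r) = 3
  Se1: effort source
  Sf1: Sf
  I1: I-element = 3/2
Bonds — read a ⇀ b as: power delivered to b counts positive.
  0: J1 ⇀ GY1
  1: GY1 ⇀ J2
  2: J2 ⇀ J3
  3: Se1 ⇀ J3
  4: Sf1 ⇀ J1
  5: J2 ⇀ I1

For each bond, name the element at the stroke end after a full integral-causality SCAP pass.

b3 stroke at J3  (Se1: effort source, stroke at far end)
b4 stroke at Sf1  (Sf1 (Sf) sets flow on bond)
b0 stroke at J1  (1-jn J1 has f-setter on 4)
b2 stroke at J2  (common-e at J3 fixed by 3)
b1 stroke at J2  (through GY1, causality inverts; strokes same side of GY1)
b5 stroke at I1  (only one flow-in slot at J2)

b0 →J1
b1 →J2
b2 →J2
b3 →J3
b4 →Sf1
b5 →I1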